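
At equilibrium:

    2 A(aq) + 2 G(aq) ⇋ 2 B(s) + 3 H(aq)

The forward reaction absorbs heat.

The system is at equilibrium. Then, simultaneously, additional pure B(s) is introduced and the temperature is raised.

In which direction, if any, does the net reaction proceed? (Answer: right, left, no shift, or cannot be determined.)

B is a pure solid; its activity is 1 regardless of amount, so Q is unaffected — no shift from this change.
The forward reaction is endothermic. Raising T favours the endothermic direction — shift to the right.
Only the nonzero effect(s) matter; the net shift is to the right.

right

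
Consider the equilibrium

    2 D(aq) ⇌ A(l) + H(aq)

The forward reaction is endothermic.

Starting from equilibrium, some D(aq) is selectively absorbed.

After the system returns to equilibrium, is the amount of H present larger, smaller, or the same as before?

decreases

Removing D (aq), a reactant, drives the reaction to the left.
The net shift is to the left. H is a product, so its amount decreases.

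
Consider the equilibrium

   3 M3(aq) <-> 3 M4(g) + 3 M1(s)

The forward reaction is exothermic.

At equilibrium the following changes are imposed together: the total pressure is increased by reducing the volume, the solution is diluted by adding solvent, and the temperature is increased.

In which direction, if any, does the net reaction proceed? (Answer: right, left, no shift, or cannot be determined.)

left

Gas moles: reactants 0, products 3 (Δn_gas = +3). Compression shifts the system toward the side with fewer moles of gas — to the left.
Dilution lowers every aqueous concentration by the same factor. Δn_aq = 0 − 3 = -3, so the system shifts toward the side with more dissolved moles — to the left.
The forward reaction is exothermic. Raising T favours the endothermic direction — shift to the left.
All effects act in the same direction — net shift to the left.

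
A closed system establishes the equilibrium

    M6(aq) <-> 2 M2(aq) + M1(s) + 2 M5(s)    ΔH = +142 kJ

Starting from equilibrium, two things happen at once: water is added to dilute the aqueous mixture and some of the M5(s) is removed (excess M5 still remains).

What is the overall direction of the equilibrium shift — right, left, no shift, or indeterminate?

Dilution lowers every aqueous concentration by the same factor. Δn_aq = 2 − 1 = +1, so the system shifts toward the side with more dissolved moles — to the right.
M5 is a pure solid; its activity is 1 regardless of amount, so Q is unaffected — no shift from this change.
Only the nonzero effect(s) matter; the net shift is to the right.

right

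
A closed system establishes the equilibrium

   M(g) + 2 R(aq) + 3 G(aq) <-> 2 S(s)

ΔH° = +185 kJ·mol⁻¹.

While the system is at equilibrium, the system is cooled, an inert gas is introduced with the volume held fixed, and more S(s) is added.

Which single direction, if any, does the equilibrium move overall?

The forward reaction is endothermic. Lowering T favours the exothermic direction — shift to the left.
At constant volume, adding an inert gas leaves every reacting species' partial pressure unchanged, so Q is unchanged — no shift from this change.
S is a pure solid; its activity is 1 regardless of amount, so Q is unaffected — no shift from this change.
Only the nonzero effect(s) matter; the net shift is to the left.

left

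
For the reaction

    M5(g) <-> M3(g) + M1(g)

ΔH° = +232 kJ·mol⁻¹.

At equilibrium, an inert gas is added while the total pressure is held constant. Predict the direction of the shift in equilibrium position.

Adding inert gas at constant total pressure expands the volume and lowers every reacting partial pressure. With Δn_gas = 2 − 1 = +1, Q moves away from K toward the side with fewer gas moles, so the system shifts toward the side with more gas moles — to the right.

right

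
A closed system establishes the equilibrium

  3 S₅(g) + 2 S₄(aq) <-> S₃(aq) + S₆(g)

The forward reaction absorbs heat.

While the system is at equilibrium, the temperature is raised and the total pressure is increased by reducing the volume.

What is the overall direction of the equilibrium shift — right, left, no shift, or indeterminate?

right

The forward reaction is endothermic. Raising T favours the endothermic direction — shift to the right.
Gas moles: reactants 3, products 1 (Δn_gas = -2). Compression shifts the system toward the side with fewer moles of gas — to the right.
All effects act in the same direction — net shift to the right.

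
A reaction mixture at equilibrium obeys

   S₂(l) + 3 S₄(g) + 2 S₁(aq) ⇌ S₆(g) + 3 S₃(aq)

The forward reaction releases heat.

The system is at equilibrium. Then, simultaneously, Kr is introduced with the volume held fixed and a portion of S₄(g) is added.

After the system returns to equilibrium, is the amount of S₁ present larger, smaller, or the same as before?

At constant volume, adding an inert gas leaves every reacting species' partial pressure unchanged, so Q is unchanged — no shift from this change.
Adding S₄ (g), a reactant, drives the reaction to the right.
The net shift is to the right. S₁ is a reactant, so its amount decreases.

decreases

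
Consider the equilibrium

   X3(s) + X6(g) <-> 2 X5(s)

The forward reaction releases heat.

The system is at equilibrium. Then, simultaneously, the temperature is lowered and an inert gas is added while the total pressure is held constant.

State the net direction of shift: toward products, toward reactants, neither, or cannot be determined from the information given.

cannot be determined

The forward reaction is exothermic. Lowering T favours the exothermic direction — shift to the right.
Adding inert gas at constant total pressure expands the volume and lowers every reacting partial pressure. With Δn_gas = 0 − 1 = -1, Q moves away from K toward the side with fewer gas moles, so the system shifts toward the side with more gas moles — to the left.
The individual effects push in opposite directions; without quantitative information the net direction cannot be determined.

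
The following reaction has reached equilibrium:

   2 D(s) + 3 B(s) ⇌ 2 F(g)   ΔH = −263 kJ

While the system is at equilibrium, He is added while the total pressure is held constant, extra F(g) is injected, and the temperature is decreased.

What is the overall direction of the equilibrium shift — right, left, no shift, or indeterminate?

cannot be determined

Adding inert gas at constant total pressure expands the volume and lowers every reacting partial pressure. With Δn_gas = 2 − 0 = +2, Q moves away from K toward the side with fewer gas moles, so the system shifts toward the side with more gas moles — to the right.
Adding F (g), a product, drives the reaction to the left.
The forward reaction is exothermic. Lowering T favours the exothermic direction — shift to the right.
The individual effects push in opposite directions; without quantitative information the net direction cannot be determined.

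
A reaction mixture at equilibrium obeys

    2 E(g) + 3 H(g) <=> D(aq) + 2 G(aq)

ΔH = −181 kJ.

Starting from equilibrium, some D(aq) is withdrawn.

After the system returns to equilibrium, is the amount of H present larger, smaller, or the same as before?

decreases

Removing D (aq), a product, drives the reaction to the right.
The net shift is to the right. H is a reactant, so its amount decreases.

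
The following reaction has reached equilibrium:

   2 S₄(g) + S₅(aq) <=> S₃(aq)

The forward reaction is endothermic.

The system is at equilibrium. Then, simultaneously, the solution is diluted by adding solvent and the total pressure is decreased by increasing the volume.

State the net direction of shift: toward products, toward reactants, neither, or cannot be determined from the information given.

left

Dilution scales every aqueous concentration by the same factor. Δn_aq = 1 − 1 = 0, so Q is unchanged — no shift.
Gas moles: reactants 2, products 0 (Δn_gas = -2). Expansion shifts the system toward the side with more moles of gas — to the left.
Only the nonzero effect(s) matter; the net shift is to the left.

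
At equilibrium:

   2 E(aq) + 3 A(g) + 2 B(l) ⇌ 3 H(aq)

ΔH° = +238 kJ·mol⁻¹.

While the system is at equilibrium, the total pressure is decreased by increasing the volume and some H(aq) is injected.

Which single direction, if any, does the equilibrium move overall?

Gas moles: reactants 3, products 0 (Δn_gas = -3). Expansion shifts the system toward the side with more moles of gas — to the left.
Adding H (aq), a product, drives the reaction to the left.
All effects act in the same direction — net shift to the left.

left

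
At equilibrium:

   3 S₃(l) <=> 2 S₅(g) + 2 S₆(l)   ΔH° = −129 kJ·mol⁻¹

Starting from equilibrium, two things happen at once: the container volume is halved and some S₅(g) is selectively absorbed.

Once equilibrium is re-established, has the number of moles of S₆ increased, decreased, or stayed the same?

Gas moles: reactants 0, products 2 (Δn_gas = +2). Compression shifts the system toward the side with fewer moles of gas — to the left.
Removing S₅ (g), a product, drives the reaction to the right.
The two effects oppose each other, so the net shift — and hence the change in S₆ — cannot be determined from the given information.

cannot be determined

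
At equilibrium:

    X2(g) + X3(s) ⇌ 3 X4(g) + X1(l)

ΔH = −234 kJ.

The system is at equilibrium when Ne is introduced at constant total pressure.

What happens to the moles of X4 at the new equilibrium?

increases

Adding inert gas at constant total pressure expands the volume and lowers every reacting partial pressure. With Δn_gas = 3 − 1 = +2, Q moves away from K toward the side with fewer gas moles, so the system shifts toward the side with more gas moles — to the right.
The net shift is to the right. X4 is a product, so its amount increases.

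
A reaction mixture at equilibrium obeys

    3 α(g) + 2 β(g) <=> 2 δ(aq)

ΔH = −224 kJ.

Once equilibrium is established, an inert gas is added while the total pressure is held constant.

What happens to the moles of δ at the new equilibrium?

decreases

Adding inert gas at constant total pressure expands the volume and lowers every reacting partial pressure. With Δn_gas = 0 − 5 = -5, Q moves away from K toward the side with fewer gas moles, so the system shifts toward the side with more gas moles — to the left.
The net shift is to the left. δ is a product, so its amount decreases.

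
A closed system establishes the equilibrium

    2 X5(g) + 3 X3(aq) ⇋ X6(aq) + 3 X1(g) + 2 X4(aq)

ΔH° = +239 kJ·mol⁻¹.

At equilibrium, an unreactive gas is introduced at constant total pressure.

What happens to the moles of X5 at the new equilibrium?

decreases

Adding inert gas at constant total pressure expands the volume and lowers every reacting partial pressure. With Δn_gas = 3 − 2 = +1, Q moves away from K toward the side with fewer gas moles, so the system shifts toward the side with more gas moles — to the right.
The net shift is to the right. X5 is a reactant, so its amount decreases.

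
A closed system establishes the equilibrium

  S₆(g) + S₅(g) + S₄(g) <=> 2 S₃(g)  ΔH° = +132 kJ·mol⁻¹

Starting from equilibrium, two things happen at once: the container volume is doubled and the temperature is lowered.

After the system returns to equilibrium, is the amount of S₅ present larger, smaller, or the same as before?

Gas moles: reactants 3, products 2 (Δn_gas = -1). Expansion shifts the system toward the side with more moles of gas — to the left.
The forward reaction is endothermic. Lowering T favours the exothermic direction — shift to the left.
The net shift is to the left. S₅ is a reactant, so its amount increases.

increases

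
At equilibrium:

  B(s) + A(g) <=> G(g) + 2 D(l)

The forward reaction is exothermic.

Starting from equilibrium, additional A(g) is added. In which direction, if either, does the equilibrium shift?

Adding A (g), a reactant, drives the reaction to the right.

right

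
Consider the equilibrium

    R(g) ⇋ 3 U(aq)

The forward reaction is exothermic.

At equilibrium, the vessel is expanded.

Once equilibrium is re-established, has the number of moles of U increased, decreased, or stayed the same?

decreases

Gas moles: reactants 1, products 0 (Δn_gas = -1). Expansion shifts the system toward the side with more moles of gas — to the left.
The net shift is to the left. U is a product, so its amount decreases.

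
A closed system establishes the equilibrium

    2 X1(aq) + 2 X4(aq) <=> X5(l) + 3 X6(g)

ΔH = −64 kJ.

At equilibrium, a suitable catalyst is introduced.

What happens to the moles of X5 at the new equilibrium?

A catalyst speeds both forward and reverse rates equally; it changes neither Q nor K — no shift from this change.
No net shift occurs, so the amount of X5 is unchanged.

unchanged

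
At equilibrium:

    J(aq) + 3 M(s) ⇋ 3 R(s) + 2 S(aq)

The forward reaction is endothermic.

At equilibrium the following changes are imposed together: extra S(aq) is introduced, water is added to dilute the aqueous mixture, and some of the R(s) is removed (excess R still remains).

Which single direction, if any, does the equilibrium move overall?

cannot be determined

Adding S (aq), a product, drives the reaction to the left.
Dilution lowers every aqueous concentration by the same factor. Δn_aq = 2 − 1 = +1, so the system shifts toward the side with more dissolved moles — to the right.
R is a pure solid; its activity is 1 regardless of amount, so Q is unaffected — no shift from this change.
The individual effects push in opposite directions; without quantitative information the net direction cannot be determined.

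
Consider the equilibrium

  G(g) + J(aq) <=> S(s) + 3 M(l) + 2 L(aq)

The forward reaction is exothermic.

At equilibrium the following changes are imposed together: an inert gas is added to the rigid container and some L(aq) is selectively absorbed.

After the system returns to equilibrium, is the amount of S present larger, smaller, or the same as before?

At constant volume, adding an inert gas leaves every reacting species' partial pressure unchanged, so Q is unchanged — no shift from this change.
Removing L (aq), a product, drives the reaction to the right.
The net shift is to the right. S is a product, so its amount increases.

increases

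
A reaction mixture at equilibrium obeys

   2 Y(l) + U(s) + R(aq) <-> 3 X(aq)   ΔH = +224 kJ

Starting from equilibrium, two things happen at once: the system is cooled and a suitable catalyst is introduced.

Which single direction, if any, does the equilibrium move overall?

The forward reaction is endothermic. Lowering T favours the exothermic direction — shift to the left.
A catalyst speeds both forward and reverse rates equally; it changes neither Q nor K — no shift from this change.
Only the nonzero effect(s) matter; the net shift is to the left.

left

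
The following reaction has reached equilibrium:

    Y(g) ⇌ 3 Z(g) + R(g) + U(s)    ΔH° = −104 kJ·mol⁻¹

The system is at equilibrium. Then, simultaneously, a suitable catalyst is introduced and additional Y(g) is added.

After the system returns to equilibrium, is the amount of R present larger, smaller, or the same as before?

increases

A catalyst speeds both forward and reverse rates equally; it changes neither Q nor K — no shift from this change.
Adding Y (g), a reactant, drives the reaction to the right.
The net shift is to the right. R is a product, so its amount increases.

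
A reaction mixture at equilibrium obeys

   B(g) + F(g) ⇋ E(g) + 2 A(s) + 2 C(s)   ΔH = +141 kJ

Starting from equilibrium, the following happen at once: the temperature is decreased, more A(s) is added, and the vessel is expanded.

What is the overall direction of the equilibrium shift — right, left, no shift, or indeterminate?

left

The forward reaction is endothermic. Lowering T favours the exothermic direction — shift to the left.
A is a pure solid; its activity is 1 regardless of amount, so Q is unaffected — no shift from this change.
Gas moles: reactants 2, products 1 (Δn_gas = -1). Expansion shifts the system toward the side with more moles of gas — to the left.
Only the nonzero effect(s) matter; the net shift is to the left.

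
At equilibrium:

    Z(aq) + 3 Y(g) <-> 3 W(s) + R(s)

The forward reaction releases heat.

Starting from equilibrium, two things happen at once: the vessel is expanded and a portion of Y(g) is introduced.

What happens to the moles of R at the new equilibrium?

cannot be determined

Gas moles: reactants 3, products 0 (Δn_gas = -3). Expansion shifts the system toward the side with more moles of gas — to the left.
Adding Y (g), a reactant, drives the reaction to the right.
The two effects oppose each other, so the net shift — and hence the change in R — cannot be determined from the given information.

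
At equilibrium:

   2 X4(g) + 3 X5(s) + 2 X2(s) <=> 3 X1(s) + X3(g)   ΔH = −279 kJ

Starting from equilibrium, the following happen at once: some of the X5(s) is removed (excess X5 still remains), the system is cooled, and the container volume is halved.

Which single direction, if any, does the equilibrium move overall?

right

X5 is a pure solid; its activity is 1 regardless of amount, so Q is unaffected — no shift from this change.
The forward reaction is exothermic. Lowering T favours the exothermic direction — shift to the right.
Gas moles: reactants 2, products 1 (Δn_gas = -1). Compression shifts the system toward the side with fewer moles of gas — to the right.
Only the nonzero effect(s) matter; the net shift is to the right.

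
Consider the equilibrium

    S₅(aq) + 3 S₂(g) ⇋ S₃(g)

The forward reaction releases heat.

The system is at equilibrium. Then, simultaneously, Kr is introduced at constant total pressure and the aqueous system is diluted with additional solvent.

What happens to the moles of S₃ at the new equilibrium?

decreases

Adding inert gas at constant total pressure expands the volume and lowers every reacting partial pressure. With Δn_gas = 1 − 3 = -2, Q moves away from K toward the side with fewer gas moles, so the system shifts toward the side with more gas moles — to the left.
Dilution lowers every aqueous concentration by the same factor. Δn_aq = 0 − 1 = -1, so the system shifts toward the side with more dissolved moles — to the left.
The net shift is to the left. S₃ is a product, so its amount decreases.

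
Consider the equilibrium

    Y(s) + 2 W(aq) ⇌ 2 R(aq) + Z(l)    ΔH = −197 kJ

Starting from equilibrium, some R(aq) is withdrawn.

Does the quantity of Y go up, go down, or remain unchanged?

decreases

Removing R (aq), a product, drives the reaction to the right.
The net shift is to the right. Y is a reactant, so its amount decreases.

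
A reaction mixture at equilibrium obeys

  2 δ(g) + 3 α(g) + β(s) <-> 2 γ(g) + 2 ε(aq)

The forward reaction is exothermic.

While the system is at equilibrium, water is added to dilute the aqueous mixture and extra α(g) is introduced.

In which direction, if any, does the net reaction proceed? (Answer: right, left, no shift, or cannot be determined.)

right

Dilution lowers every aqueous concentration by the same factor. Δn_aq = 2 − 0 = +2, so the system shifts toward the side with more dissolved moles — to the right.
Adding α (g), a reactant, drives the reaction to the right.
All effects act in the same direction — net shift to the right.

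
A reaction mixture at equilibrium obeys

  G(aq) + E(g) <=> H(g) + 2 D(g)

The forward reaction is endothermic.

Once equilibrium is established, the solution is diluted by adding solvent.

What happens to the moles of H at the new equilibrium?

decreases

Dilution lowers every aqueous concentration by the same factor. Δn_aq = 0 − 1 = -1, so the system shifts toward the side with more dissolved moles — to the left.
The net shift is to the left. H is a product, so its amount decreases.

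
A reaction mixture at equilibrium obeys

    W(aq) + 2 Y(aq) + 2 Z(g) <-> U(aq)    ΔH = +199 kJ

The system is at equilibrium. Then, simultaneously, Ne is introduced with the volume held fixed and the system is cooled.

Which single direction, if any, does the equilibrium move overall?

At constant volume, adding an inert gas leaves every reacting species' partial pressure unchanged, so Q is unchanged — no shift from this change.
The forward reaction is endothermic. Lowering T favours the exothermic direction — shift to the left.
Only the nonzero effect(s) matter; the net shift is to the left.

left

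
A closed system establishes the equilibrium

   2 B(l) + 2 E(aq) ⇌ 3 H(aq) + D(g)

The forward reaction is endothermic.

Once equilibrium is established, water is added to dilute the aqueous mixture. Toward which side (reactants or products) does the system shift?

Dilution lowers every aqueous concentration by the same factor. Δn_aq = 3 − 2 = +1, so the system shifts toward the side with more dissolved moles — to the right.

right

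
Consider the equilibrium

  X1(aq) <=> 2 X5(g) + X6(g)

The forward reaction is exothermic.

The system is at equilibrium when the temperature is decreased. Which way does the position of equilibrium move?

right

The forward reaction is exothermic. Lowering T favours the exothermic direction — shift to the right.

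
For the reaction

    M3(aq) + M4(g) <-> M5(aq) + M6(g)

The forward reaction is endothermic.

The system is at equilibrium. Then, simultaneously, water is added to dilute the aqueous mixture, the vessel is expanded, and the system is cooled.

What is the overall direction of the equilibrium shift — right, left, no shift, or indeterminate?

left

Dilution scales every aqueous concentration by the same factor. Δn_aq = 1 − 1 = 0, so Q is unchanged — no shift.
Gas moles: reactants 1, products 1. Δn_gas = 0, so a volume change leaves Q equal to K — no shift from this change.
The forward reaction is endothermic. Lowering T favours the exothermic direction — shift to the left.
Only the nonzero effect(s) matter; the net shift is to the left.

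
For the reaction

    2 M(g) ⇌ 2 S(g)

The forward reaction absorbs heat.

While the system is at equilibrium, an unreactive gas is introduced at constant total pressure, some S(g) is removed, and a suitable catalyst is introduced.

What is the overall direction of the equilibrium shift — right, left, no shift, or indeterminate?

Adding inert gas at constant total pressure expands the volume, scaling every reacting partial pressure by the same factor. Δn_gas = 2 − 2 = 0, so Q is unchanged — no shift.
Removing S (g), a product, drives the reaction to the right.
A catalyst speeds both forward and reverse rates equally; it changes neither Q nor K — no shift from this change.
Only the nonzero effect(s) matter; the net shift is to the right.

right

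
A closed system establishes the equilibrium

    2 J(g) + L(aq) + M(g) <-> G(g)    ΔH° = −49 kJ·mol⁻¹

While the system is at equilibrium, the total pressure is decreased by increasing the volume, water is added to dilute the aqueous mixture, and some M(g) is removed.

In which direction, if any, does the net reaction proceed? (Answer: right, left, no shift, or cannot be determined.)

left

Gas moles: reactants 3, products 1 (Δn_gas = -2). Expansion shifts the system toward the side with more moles of gas — to the left.
Dilution lowers every aqueous concentration by the same factor. Δn_aq = 0 − 1 = -1, so the system shifts toward the side with more dissolved moles — to the left.
Removing M (g), a reactant, drives the reaction to the left.
All effects act in the same direction — net shift to the left.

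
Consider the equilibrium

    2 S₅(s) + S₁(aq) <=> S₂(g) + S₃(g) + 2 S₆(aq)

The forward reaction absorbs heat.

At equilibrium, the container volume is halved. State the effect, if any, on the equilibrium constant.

The equilibrium constant depends only on temperature. This perturbation may move the position of equilibrium, but since T is unchanged, K itself is unchanged.

unchanged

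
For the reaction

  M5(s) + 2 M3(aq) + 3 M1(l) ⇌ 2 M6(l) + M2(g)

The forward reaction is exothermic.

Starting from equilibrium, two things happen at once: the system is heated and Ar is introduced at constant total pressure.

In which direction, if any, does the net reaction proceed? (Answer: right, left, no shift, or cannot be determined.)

cannot be determined

The forward reaction is exothermic. Raising T favours the endothermic direction — shift to the left.
Adding inert gas at constant total pressure expands the volume and lowers every reacting partial pressure. With Δn_gas = 1 − 0 = +1, Q moves away from K toward the side with fewer gas moles, so the system shifts toward the side with more gas moles — to the right.
The individual effects push in opposite directions; without quantitative information the net direction cannot be determined.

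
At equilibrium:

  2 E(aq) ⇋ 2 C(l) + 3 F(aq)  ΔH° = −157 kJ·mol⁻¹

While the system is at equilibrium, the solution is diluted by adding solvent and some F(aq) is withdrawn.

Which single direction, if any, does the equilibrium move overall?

right

Dilution lowers every aqueous concentration by the same factor. Δn_aq = 3 − 2 = +1, so the system shifts toward the side with more dissolved moles — to the right.
Removing F (aq), a product, drives the reaction to the right.
All effects act in the same direction — net shift to the right.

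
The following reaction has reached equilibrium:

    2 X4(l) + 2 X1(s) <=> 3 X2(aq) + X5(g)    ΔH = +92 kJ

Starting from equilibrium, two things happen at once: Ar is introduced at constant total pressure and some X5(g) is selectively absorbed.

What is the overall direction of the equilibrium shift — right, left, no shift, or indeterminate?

right

Adding inert gas at constant total pressure expands the volume and lowers every reacting partial pressure. With Δn_gas = 1 − 0 = +1, Q moves away from K toward the side with fewer gas moles, so the system shifts toward the side with more gas moles — to the right.
Removing X5 (g), a product, drives the reaction to the right.
All effects act in the same direction — net shift to the right.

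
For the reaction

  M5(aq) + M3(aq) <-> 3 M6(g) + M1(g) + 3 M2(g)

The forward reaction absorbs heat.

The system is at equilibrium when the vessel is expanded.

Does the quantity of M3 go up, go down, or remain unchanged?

Gas moles: reactants 0, products 7 (Δn_gas = +7). Expansion shifts the system toward the side with more moles of gas — to the right.
The net shift is to the right. M3 is a reactant, so its amount decreases.

decreases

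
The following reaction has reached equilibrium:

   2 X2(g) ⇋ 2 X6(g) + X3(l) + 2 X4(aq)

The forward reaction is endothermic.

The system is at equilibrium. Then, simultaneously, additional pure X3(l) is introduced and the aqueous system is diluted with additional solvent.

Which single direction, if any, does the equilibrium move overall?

X3 is a pure liquid; its activity is 1 regardless of amount, so Q is unaffected — no shift from this change.
Dilution lowers every aqueous concentration by the same factor. Δn_aq = 2 − 0 = +2, so the system shifts toward the side with more dissolved moles — to the right.
Only the nonzero effect(s) matter; the net shift is to the right.

right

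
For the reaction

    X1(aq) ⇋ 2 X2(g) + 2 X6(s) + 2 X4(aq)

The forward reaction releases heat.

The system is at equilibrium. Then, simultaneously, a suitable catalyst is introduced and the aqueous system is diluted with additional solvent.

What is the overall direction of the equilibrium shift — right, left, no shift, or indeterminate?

right

A catalyst speeds both forward and reverse rates equally; it changes neither Q nor K — no shift from this change.
Dilution lowers every aqueous concentration by the same factor. Δn_aq = 2 − 1 = +1, so the system shifts toward the side with more dissolved moles — to the right.
Only the nonzero effect(s) matter; the net shift is to the right.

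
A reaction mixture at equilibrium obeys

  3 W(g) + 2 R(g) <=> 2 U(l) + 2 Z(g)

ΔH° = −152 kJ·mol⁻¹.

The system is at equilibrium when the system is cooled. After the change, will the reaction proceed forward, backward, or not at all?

right

The forward reaction is exothermic. Lowering T favours the exothermic direction — shift to the right.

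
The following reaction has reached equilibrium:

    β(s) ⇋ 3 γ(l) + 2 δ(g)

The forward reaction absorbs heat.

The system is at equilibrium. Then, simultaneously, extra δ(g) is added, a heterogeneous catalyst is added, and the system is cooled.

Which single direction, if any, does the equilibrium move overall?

Adding δ (g), a product, drives the reaction to the left.
A catalyst speeds both forward and reverse rates equally; it changes neither Q nor K — no shift from this change.
The forward reaction is endothermic. Lowering T favours the exothermic direction — shift to the left.
Only the nonzero effect(s) matter; the net shift is to the left.

left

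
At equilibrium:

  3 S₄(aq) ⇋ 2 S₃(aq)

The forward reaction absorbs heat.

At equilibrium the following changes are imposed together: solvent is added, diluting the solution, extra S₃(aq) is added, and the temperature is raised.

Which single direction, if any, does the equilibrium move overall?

Dilution lowers every aqueous concentration by the same factor. Δn_aq = 2 − 3 = -1, so the system shifts toward the side with more dissolved moles — to the left.
Adding S₃ (aq), a product, drives the reaction to the left.
The forward reaction is endothermic. Raising T favours the endothermic direction — shift to the right.
The individual effects push in opposite directions; without quantitative information the net direction cannot be determined.

cannot be determined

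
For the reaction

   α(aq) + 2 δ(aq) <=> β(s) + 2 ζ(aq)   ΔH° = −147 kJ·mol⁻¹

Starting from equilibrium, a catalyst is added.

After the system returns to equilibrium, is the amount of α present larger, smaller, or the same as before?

A catalyst speeds both forward and reverse rates equally; it changes neither Q nor K — no shift from this change.
No net shift occurs, so the amount of α is unchanged.

unchanged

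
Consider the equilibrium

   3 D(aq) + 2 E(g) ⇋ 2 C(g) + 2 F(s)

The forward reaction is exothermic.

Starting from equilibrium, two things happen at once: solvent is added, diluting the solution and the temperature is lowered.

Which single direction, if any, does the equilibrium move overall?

Dilution lowers every aqueous concentration by the same factor. Δn_aq = 0 − 3 = -3, so the system shifts toward the side with more dissolved moles — to the left.
The forward reaction is exothermic. Lowering T favours the exothermic direction — shift to the right.
The individual effects push in opposite directions; without quantitative information the net direction cannot be determined.

cannot be determined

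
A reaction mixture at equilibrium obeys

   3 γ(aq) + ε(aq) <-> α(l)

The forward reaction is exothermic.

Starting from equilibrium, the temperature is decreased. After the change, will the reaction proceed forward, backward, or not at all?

The forward reaction is exothermic. Lowering T favours the exothermic direction — shift to the right.

right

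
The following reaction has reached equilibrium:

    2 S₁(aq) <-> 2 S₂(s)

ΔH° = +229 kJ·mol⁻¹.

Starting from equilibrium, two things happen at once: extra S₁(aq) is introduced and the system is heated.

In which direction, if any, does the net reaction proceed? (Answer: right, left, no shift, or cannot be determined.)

Adding S₁ (aq), a reactant, drives the reaction to the right.
The forward reaction is endothermic. Raising T favours the endothermic direction — shift to the right.
All effects act in the same direction — net shift to the right.

right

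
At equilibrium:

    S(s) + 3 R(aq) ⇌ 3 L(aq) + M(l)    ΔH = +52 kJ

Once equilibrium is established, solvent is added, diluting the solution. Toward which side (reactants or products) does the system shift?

Dilution scales every aqueous concentration by the same factor. Δn_aq = 3 − 3 = 0, so Q is unchanged — no shift.

no shift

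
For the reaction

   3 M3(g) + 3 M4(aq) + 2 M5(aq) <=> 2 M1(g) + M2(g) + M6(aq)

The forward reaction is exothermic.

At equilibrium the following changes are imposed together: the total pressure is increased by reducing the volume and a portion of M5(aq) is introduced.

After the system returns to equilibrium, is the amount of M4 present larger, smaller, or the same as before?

Gas moles: reactants 3, products 3. Δn_gas = 0, so a volume change leaves Q equal to K — no shift from this change.
Adding M5 (aq), a reactant, drives the reaction to the right.
The net shift is to the right. M4 is a reactant, so its amount decreases.

decreases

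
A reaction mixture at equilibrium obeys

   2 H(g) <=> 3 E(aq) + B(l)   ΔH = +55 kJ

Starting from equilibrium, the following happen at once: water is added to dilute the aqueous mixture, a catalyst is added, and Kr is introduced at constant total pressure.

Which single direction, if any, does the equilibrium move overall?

Dilution lowers every aqueous concentration by the same factor. Δn_aq = 3 − 0 = +3, so the system shifts toward the side with more dissolved moles — to the right.
A catalyst speeds both forward and reverse rates equally; it changes neither Q nor K — no shift from this change.
Adding inert gas at constant total pressure expands the volume and lowers every reacting partial pressure. With Δn_gas = 0 − 2 = -2, Q moves away from K toward the side with fewer gas moles, so the system shifts toward the side with more gas moles — to the left.
The individual effects push in opposite directions; without quantitative information the net direction cannot be determined.

cannot be determined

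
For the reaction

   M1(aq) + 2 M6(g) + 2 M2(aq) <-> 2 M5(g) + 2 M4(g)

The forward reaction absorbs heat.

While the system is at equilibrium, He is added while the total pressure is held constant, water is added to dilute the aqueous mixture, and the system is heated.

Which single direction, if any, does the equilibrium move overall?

Adding inert gas at constant total pressure expands the volume and lowers every reacting partial pressure. With Δn_gas = 4 − 2 = +2, Q moves away from K toward the side with fewer gas moles, so the system shifts toward the side with more gas moles — to the right.
Dilution lowers every aqueous concentration by the same factor. Δn_aq = 0 − 3 = -3, so the system shifts toward the side with more dissolved moles — to the left.
The forward reaction is endothermic. Raising T favours the endothermic direction — shift to the right.
The individual effects push in opposite directions; without quantitative information the net direction cannot be determined.

cannot be determined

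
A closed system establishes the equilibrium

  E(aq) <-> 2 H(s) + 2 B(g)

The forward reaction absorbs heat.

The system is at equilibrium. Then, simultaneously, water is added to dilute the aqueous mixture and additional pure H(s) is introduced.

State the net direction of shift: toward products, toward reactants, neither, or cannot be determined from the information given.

left

Dilution lowers every aqueous concentration by the same factor. Δn_aq = 0 − 1 = -1, so the system shifts toward the side with more dissolved moles — to the left.
H is a pure solid; its activity is 1 regardless of amount, so Q is unaffected — no shift from this change.
Only the nonzero effect(s) matter; the net shift is to the left.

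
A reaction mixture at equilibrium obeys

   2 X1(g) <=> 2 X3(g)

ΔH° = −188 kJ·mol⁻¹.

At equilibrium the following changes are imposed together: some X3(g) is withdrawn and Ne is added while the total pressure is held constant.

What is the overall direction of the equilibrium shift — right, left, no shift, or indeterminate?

Removing X3 (g), a product, drives the reaction to the right.
Adding inert gas at constant total pressure expands the volume, scaling every reacting partial pressure by the same factor. Δn_gas = 2 − 2 = 0, so Q is unchanged — no shift.
Only the nonzero effect(s) matter; the net shift is to the right.

right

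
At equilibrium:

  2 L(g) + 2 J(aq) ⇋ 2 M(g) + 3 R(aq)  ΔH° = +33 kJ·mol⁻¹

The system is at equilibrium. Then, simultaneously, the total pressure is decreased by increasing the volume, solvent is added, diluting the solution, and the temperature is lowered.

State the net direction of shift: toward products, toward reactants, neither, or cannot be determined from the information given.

cannot be determined

Gas moles: reactants 2, products 2. Δn_gas = 0, so a volume change leaves Q equal to K — no shift from this change.
Dilution lowers every aqueous concentration by the same factor. Δn_aq = 3 − 2 = +1, so the system shifts toward the side with more dissolved moles — to the right.
The forward reaction is endothermic. Lowering T favours the exothermic direction — shift to the left.
The individual effects push in opposite directions; without quantitative information the net direction cannot be determined.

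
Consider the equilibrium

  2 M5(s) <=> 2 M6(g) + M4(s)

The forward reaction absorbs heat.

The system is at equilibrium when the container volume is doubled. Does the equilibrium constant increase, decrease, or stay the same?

The equilibrium constant depends only on temperature. This perturbation may move the position of equilibrium, but since T is unchanged, K itself is unchanged.

unchanged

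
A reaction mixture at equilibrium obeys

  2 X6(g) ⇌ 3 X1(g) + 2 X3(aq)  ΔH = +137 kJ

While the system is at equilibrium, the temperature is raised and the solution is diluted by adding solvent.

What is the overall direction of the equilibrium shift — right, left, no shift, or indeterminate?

The forward reaction is endothermic. Raising T favours the endothermic direction — shift to the right.
Dilution lowers every aqueous concentration by the same factor. Δn_aq = 2 − 0 = +2, so the system shifts toward the side with more dissolved moles — to the right.
All effects act in the same direction — net shift to the right.

right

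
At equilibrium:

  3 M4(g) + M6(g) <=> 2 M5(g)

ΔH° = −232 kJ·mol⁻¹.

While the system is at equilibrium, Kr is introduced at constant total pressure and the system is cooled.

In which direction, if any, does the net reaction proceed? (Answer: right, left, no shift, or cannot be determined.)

cannot be determined

Adding inert gas at constant total pressure expands the volume and lowers every reacting partial pressure. With Δn_gas = 2 − 4 = -2, Q moves away from K toward the side with fewer gas moles, so the system shifts toward the side with more gas moles — to the left.
The forward reaction is exothermic. Lowering T favours the exothermic direction — shift to the right.
The individual effects push in opposite directions; without quantitative information the net direction cannot be determined.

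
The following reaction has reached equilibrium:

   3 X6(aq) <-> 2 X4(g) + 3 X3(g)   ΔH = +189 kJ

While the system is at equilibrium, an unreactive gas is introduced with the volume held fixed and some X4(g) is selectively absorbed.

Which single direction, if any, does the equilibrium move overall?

right

At constant volume, adding an inert gas leaves every reacting species' partial pressure unchanged, so Q is unchanged — no shift from this change.
Removing X4 (g), a product, drives the reaction to the right.
Only the nonzero effect(s) matter; the net shift is to the right.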